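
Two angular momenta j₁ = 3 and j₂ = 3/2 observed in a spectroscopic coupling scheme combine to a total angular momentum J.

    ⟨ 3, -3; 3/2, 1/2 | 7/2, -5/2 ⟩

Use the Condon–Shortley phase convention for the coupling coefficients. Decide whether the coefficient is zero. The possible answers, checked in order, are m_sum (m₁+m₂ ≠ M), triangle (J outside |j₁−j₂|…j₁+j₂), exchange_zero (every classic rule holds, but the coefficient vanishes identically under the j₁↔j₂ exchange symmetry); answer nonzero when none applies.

m-sum: m₁+m₂ = -3+1/2 = -5/2, M = -5/2  ✓
triangle: |j₁−j₂| = 3/2 ≤ J = 7/2 ≤ j₁+j₂ = 9/2  ✓
exchange: j₁≠j₂ or m₁≠m₂ — the exchange symmetry imposes no constraint here
value check: CG = −√(8/21) = -0.617213 ≠ 0

nonzero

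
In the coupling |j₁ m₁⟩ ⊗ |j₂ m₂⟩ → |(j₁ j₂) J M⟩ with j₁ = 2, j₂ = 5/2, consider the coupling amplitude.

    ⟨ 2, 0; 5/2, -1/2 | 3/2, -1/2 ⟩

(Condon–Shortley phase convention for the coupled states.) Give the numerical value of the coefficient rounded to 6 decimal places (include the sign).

−√(2/35) ≈ -0.239046

j₁+j₂−J=3  J+j₁−j₂=1  J−j₁+j₂=2  j₁+j₂+J+1=7
(j₁±m₁, j₂±m₂, J±M) = (2,2,2,3,1,2)
P² = 32/35
sum k=1..2:
  [1] −1/2 = -1/2
  [2] +1/4 = 1/4
S = -1/4
C² = P²·S² = 2/35 ; C = -0.239046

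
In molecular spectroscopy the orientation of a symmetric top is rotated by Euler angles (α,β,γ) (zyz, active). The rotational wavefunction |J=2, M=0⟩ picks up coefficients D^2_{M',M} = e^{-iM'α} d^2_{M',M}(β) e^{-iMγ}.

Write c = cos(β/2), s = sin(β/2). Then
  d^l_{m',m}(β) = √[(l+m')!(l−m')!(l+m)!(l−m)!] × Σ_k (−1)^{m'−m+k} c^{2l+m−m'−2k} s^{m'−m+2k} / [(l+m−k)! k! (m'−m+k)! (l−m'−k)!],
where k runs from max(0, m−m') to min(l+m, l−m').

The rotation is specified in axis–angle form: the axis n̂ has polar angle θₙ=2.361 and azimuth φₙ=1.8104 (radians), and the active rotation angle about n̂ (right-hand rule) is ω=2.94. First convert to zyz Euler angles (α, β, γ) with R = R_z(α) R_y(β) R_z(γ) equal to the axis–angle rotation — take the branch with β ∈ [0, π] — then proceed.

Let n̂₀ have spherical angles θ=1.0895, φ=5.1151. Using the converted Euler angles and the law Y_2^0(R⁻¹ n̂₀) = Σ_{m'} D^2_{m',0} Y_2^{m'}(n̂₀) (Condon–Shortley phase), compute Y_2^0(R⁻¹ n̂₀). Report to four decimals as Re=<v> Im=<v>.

Axis–angle → zyz. n̂ = (sinθₙcosφₙ, sinθₙsinφₙ, cosθₙ) = (-0.167001, +0.683597, -0.710497), ω = 2.9400.
R = I cosω + sinω [n̂]ₓ + (1−cosω) n̂n̂ᵀ gives
  R = [-0.924535, -0.083748, +0.371781; -0.368273, -0.054602, -0.928113; +0.098027, -0.994990, +0.019639]
β = atan2(√(R₁₃²+R₂₃²), R₃₃) = 1.551156; α = atan2(R₂₃, R₁₃) mod 2π = 5.093393; γ = atan2(R₃₂, −R₃₁) mod 2π = 4.614185
Need the full column D^2_{m',0} for m'=−2..2 at α=5.0934, β=1.5512, γ=4.6142.
cos(β/2)=0.714016, sin(β/2)=0.700129
d^2_{-2,0}: single k=2 term ⇒ +0.612136;  D = -0.442851-0.422603i
d^2_{-1,0}: k∈[1..2] ⇒ +0.624278 -0.600230 = +0.024048;  D = +0.008942-0.022324i
d^2_{0,0}: k∈[0..2] ⇒ +0.259916 -0.999614 +0.240277 = -0.499421;  D = -0.499421+0.000000i
d^2_{1,0}: k∈[0..1] ⇒ -0.624278 +0.600230 = -0.024048;  D = -0.008942-0.022324i
d^2_{2,0}: single k=0 term ⇒ +0.612136;  D = -0.442851+0.422603i
Y_2^{m'}(θ=1.0895,φ=5.1151) and Σ D·Y over m':
  (-0.4429-0.4226i)·(-0.2103+0.2189i)  (+0.0089-0.0223i)·(+0.1242+0.2916i)  (-0.4994+0.0000i)·(-0.1126+0.0000i)  (-0.0089-0.0223i)·(-0.1242+0.2916i)  (-0.4429+0.4226i)·(-0.2103-0.2189i)
Y_2^0(R⁻¹ n̂) = +0.442700+0.000000i

Re=0.4427 Im=0.0000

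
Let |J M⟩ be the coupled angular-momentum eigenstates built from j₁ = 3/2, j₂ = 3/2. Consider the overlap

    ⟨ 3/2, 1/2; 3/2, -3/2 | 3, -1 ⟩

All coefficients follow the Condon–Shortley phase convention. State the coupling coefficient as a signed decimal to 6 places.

+√(1/5) = +0.447214

j₁+j₂−J=0  J+j₁−j₂=3  J−j₁+j₂=3  j₁+j₂+J+1=7
(j₁±m₁, j₂±m₂, J±M) = (2,1,0,3,2,4)
P² = 144/5
sum k=0..0:
  [0] +1/12 = 1/12
S = 1/12
C² = P²·S² = 1/5 ; C = +0.447214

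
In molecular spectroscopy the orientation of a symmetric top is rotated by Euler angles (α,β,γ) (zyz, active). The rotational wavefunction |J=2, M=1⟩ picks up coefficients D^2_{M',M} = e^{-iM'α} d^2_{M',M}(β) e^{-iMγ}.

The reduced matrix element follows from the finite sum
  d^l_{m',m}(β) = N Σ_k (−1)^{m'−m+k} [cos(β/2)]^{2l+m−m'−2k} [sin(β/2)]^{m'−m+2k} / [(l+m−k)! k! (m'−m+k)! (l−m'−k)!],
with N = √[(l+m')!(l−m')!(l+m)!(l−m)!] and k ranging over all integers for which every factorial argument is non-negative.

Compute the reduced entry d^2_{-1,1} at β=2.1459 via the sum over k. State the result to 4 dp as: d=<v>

d^2_{-1,1}(β=2.1459) via the finite sum:
With c≡cos(β/2)=0.477534 and s≡sin(β/2)=0.878613, N=[1·6·6·1]^{1/2}=6.000000
The bounds max(0,m−m')=2 and min(l+m,l−m')=3 give 2 terms
  k=2: (−1)^0·6.0000/(2)·0.4775^2·0.8786^2 = +0.528112
  k=3: (−1)^1·6.0000/(6)·0.4775^0·0.8786^4 = -0.595924
d^2_{-1,1}(2.1459) = +0.528112 -0.595924 = -0.067812

d=-0.0678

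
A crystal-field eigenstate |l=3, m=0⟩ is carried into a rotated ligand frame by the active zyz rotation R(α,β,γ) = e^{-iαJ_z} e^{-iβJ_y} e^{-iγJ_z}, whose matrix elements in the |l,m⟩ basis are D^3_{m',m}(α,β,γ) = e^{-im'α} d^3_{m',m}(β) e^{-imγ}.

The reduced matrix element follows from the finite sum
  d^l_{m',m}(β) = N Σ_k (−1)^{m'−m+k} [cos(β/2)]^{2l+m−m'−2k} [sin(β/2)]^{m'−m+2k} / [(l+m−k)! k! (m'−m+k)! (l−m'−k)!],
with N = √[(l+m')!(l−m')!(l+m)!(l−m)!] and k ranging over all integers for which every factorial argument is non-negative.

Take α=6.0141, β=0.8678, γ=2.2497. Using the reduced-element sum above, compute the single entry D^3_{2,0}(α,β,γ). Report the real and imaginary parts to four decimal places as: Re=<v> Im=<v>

Split into d^3_{2,0}(β=0.8678) × two z-phases.
Half-angle: c=0.907333, s=0.420413. N=√(120·1·6·6)=65.726707
k∈{0,1} keeps every argument non-negative
  k=0: (−1)^2·65.7267/(12)·0.9073^4·0.4204^2 = +0.656113
  k=1: (−1)^3·65.7267/(12)·0.9073^2·0.4204^4 = -0.140863
d^3_{2,0}(0.8678) = +0.656113 -0.140863 = +0.515250
Attach z-rotation phases: D = e^{-i(2)(6.0141)}·(+0.515250)·e^{-i(0)(2.2497)} = +0.442419+0.264100i

Re=0.4424 Im=0.2641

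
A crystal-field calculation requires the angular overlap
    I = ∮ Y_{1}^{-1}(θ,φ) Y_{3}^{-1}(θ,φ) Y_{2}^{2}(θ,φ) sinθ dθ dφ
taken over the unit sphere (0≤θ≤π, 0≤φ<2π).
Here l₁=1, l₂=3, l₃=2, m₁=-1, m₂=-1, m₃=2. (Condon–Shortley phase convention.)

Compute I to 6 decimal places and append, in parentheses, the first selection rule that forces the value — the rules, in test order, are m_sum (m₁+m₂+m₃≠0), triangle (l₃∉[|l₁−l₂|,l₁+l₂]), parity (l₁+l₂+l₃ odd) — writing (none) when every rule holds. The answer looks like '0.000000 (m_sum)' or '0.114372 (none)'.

m-sum 0 ✓  L=6 even ✓  2≤2≤4 ✓
Π(2lᵢ+1) = 3×7×5 = 105
triangle coeff Δ(1,3,2) = 1/105
Σ_t [1,1]: t=1:−1/4 = -1/4
(3j)²=3/35 [(1 3 2; 0 0 0)], sign=-1
Σ_t [2,2]: t=2:+1/48 = 1/48
(3j)²=1/105 [(1 3 2; -1 -1 2)], sign=+1
⇒ 4πI² = 3/35
I = (-1)√(3/35/(4π)) = -0.08258890
No selection rule forces the value: the integral is nonzero (none).

-0.082589 (none)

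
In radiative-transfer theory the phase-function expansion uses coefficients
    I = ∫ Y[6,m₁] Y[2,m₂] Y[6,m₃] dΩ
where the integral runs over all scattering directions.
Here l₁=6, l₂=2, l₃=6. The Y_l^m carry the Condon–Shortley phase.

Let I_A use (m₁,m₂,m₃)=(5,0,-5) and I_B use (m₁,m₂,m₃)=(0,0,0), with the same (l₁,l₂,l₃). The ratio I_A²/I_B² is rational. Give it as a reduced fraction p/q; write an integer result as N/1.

Shared (l₁,l₂,l₃)=(6,2,6): N and (l;000)² cancel in I_A²/I_B².
A: Δ = 2!·10!·2!/15! = 1/90090; Racah Σ t=0..1: t=0:+1/1451520 t=1:−1/3628800 = 1/2419200; ⇒ 3j(6 2 6; 5 0 -5)² = 11/910, sgn -1
B: Δ = 2!·10!·2!/15! = 1/90090; Racah Σ t=0..2: t=0:+1/69120 t=1:−1/14400 t=2:+1/69120 = -7/172800; ⇒ 3j(6 2 6; 0 0 0)² = 14/715, sgn -1
I_A²/I_B² = (11/910)/(14/715) = 121/196

121/196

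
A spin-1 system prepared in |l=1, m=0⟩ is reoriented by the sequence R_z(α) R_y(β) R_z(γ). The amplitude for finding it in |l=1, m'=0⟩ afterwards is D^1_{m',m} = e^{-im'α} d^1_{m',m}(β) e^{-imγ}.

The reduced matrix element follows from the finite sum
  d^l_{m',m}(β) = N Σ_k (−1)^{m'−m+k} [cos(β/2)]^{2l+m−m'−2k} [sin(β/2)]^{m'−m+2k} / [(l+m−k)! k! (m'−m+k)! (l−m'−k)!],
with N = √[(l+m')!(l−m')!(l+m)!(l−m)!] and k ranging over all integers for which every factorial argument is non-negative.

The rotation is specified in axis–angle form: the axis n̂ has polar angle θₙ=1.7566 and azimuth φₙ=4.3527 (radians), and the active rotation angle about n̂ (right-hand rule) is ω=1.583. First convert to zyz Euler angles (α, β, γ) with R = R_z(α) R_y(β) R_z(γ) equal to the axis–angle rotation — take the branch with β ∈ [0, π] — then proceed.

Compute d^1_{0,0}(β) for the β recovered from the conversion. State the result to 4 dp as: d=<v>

Axis–angle → zyz. n̂ = (sinθₙcosφₙ, sinθₙsinφₙ, cosθₙ) = (-0.345925, -0.919896, -0.184736), ω = 1.5830.
R = I cosω + sinω [n̂]ₓ + (1−cosω) n̂n̂ᵀ gives
  R = [+0.108921, +0.506821, -0.855143; +0.137375, +0.844332, +0.517911; +0.984512, -0.173887, +0.022341]
β = atan2(√(R₁₃²+R₂₃²), R₃₃) = 1.548454; α = atan2(R₂₃, R₁₃) mod 2π = 2.597034; γ = atan2(R₃₂, −R₃₁) mod 2π = 3.316412
d^1_{0,0}(β=1.5485) via the finite sum:
With c≡cos(β/2)=0.714962 and s≡sin(β/2)=0.699164, N=[1·1·1·1]^{1/2}=1.000000
The bounds max(0,m−m')=0 and min(l+m,l−m')=1 give 2 terms
  k=0: (−1)^0·1.0000/(1)·0.7150^2·0.6992^0 = +0.511170
  k=1: (−1)^1·1.0000/(1)·0.7150^0·0.6992^2 = -0.488830
d^1_{0,0}(1.5485) = +0.511170 -0.488830 = +0.022341

d=0.0223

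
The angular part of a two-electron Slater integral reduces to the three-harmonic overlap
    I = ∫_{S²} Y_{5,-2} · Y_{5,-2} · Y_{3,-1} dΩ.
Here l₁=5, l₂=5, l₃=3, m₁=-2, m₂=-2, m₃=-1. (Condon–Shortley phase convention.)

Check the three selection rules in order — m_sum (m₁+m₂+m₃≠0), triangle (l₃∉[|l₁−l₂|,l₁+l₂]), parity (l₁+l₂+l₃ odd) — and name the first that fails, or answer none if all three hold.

m₁+m₂+m₃ = -2 − 2 − 1 = -5  ✗
triangle: |5−5|=0 ≤ l₃=3 ≤ 5+5=10
parity: l₁+l₂+l₃ = 13 is odd

m_sum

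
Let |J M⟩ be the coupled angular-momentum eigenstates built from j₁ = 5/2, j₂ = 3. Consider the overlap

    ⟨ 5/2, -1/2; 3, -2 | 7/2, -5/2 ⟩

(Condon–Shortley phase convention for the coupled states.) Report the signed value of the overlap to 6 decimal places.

−√(2/63) ≈ -0.178174

√[8·2!3!4!/10! · 2!3!1!5!1!6!] = √(4608/7)
  +(−1)^0/∏(0,2,3,1,0,3)! = 1/72  (running 1/72)
  +(−1)^1/∏(1,1,2,0,1,4)! = -1/48  (running -1/144)
⟨..|..⟩ = √(4608/7)·(-1/144) = -0.178174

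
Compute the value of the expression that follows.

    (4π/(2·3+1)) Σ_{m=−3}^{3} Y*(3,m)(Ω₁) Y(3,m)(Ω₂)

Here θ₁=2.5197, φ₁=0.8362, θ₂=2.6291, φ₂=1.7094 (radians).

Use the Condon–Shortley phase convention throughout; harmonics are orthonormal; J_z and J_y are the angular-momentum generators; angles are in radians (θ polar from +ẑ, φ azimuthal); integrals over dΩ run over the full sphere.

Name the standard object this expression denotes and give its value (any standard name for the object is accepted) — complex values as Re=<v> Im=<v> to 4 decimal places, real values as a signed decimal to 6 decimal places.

Legendre polynomial (addition theorem), +0.435710

This sum is the spherical-harmonic addition theorem: it equals the Legendre polynomial P_l(cos γ) of the angle γ between the two directions.
Summing Y*_{l m}(θ₁,φ₁)·Y_{l m}(θ₂,φ₂) over m ∈ [−3, 3]; prefactor 4π/(2·3+1) = 1.795196:
  term(m=-3) = -0.003518-0.002023i   from Y*(Ω₁)=-0.066512+0.048800i, Y(Ω₂)=+0.019870+0.045000i
  term(m=-2) = -0.010548-0.059447i   from Y*(Ω₁)=+0.028594-0.280462i, Y(Ω₂)=+0.205984-0.058609i
  term(m=-1) = +0.123496-0.147337i   from Y*(Ω₁)=+0.290642+0.321781i, Y(Ω₂)=-0.061256-0.439117i
  term(m=+0) = +0.023848+0.000000i   from Y*(Ω₁)=-0.091913-0.000000i, Y(Ω₂)=-0.259464+0.000000i
  term(m=+1) = +0.123496+0.147337i   from Y*(Ω₁)=-0.290642+0.321781i, Y(Ω₂)=+0.061256-0.439117i
  term(m=+2) = -0.010548+0.059447i   from Y*(Ω₁)=+0.028594+0.280462i, Y(Ω₂)=+0.205984+0.058609i
  term(m=+3) = -0.003518+0.002023i   from Y*(Ω₁)=+0.066512+0.048800i, Y(Ω₂)=-0.019870+0.045000i
Accumulated sum +0.242709-0.000000i; after 4π/(2l+1) scaling, +0.435710-0.000000i ⇒ P_3 = 0.435710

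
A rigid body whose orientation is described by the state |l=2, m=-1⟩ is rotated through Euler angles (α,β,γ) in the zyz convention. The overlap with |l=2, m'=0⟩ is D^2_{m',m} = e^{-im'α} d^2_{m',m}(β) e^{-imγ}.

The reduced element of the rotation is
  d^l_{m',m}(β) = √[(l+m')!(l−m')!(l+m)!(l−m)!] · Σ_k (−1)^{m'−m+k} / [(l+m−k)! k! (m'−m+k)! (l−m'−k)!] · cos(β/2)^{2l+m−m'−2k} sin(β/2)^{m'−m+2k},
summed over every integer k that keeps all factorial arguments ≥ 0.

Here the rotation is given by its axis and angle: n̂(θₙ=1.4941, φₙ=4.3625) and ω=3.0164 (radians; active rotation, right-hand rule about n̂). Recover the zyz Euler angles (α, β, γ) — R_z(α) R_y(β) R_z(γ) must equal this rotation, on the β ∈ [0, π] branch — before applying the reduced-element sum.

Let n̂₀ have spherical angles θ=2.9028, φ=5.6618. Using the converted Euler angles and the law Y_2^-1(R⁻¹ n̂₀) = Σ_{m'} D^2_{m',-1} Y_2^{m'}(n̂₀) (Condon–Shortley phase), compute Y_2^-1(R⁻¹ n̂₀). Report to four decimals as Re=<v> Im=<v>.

Axis–angle → zyz. n̂ = (sinθₙcosφₙ, sinθₙsinφₙ, cosθₙ) = (-0.341786, -0.936649, +0.076621), ω = 3.0164.
R = I cosω + sinω [n̂]ₓ + (1−cosω) n̂n̂ᵀ gives
  R = [-0.759453, +0.628194, -0.169127; +0.647329, +0.755584, -0.100295; +0.064784, -0.185650, -0.980478]
β = atan2(√(R₁₃²+R₂₃²), R₃₃) = 2.943674; α = atan2(R₂₃, R₁₃) mod 2π = 3.676863; γ = atan2(R₃₂, −R₃₁) mod 2π = 4.376641
Need the full column D^2_{m',-1} for m'=−2..2 at α=3.6769, β=2.9437, γ=4.3766.
cos(β/2)=0.098798, sin(β/2)=0.995108
d^2_{-2,-1}: single k=1 term ⇒ +0.001919;  D = +0.001287-0.001424i
d^2_{-1,-1}: k∈[0..1] ⇒ +0.000095 -0.028997 = -0.028902;  D = +0.005728-0.028329i
d^2_{0,-1}: k∈[0..1] ⇒ -0.002351 +0.238470 = +0.236119;  D = -0.077795-0.222935i
d^2_{1,-1}: k∈[0..1] ⇒ +0.028997 -0.980573 = -0.951576;  D = -0.727942-0.612861i
d^2_{2,-1}: single k=0 term ⇒ -0.194710;  D = +0.192081+0.031887i
Y_2^{m'}(θ=2.9028,φ=5.6618) and Σ D·Y over m':
  (+0.0013-0.0014i)·(+0.0070+0.0205i)  (+0.0057-0.0283i)·(-0.1444-0.1034i)  (-0.0778-0.2229i)·(+0.5778+0.0000i)  (-0.7279-0.6129i)·(+0.1444-0.1034i)  (+0.1921+0.0319i)·(+0.0070-0.0205i)
Y_2^-1(R⁻¹ n̂) = -0.215110-0.142247i

Re=-0.2151 Im=-0.1422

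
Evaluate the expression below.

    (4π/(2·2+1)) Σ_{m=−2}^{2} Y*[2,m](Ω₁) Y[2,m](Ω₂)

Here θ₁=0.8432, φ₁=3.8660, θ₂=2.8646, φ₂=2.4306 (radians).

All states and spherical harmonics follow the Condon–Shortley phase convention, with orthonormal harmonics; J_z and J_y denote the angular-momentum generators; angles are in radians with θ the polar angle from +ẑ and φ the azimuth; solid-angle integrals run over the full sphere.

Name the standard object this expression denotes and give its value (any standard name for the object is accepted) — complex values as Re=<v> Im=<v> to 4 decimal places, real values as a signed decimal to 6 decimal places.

This sum is the spherical-harmonic addition theorem: it equals the Legendre polynomial P_l(cos γ) of the angle γ between the two directions.
Expand P_2 via completeness: Σ_{m} conj(Y_{2,m}) at Ω₁ times Y_{2,m} at Ω₂ —
  [-2]  conj(Y_{2,-2})(Ω₁) = 0.02621 + 0.21381j ; Y_{2,-2}(Ω₂) = 0.00428 + 0.02857j ; Δ = -0.00600 + 0.00166j
  [-1]  conj(Y_{2,-1})(Ω₁) = -0.28735 - 0.25427j ; Y_{2,-1}(Ω₂) = 0.15398 + 0.13261j ; Δ = -0.01052 - 0.07726j
  [+0]  conj(Y_{2,0})(Ω₁) = 0.10313 + 0.00000j ; Y_{2,0}(Ω₂) = 0.56003 + 0.00000j ; Δ = 0.05775 + 0.00000j
  [+1]  conj(Y_{2,1})(Ω₁) = 0.28735 - 0.25427j ; Y_{2,1}(Ω₂) = -0.15398 + 0.13261j ; Δ = -0.01052 + 0.07726j
  [+2]  conj(Y_{2,2})(Ω₁) = 0.02621 - 0.21381j ; Y_{2,2}(Ω₂) = 0.00428 - 0.02857j ; Δ = -0.00600 - 0.00166j
Accumulated sum 0.02471 + 0.00000j; after 4π/(2l+1) scaling, 0.06211 + 0.00000j ⇒ P_2 = 0.062109

Legendre polynomial (addition theorem), +0.062109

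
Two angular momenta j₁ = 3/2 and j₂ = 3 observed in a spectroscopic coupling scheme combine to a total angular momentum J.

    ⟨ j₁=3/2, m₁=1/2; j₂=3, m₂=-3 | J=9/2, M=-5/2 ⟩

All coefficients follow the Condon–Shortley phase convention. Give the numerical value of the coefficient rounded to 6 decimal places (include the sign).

j₁+j₂−J=0  J+j₁−j₂=3  J−j₁+j₂=6  j₁+j₂+J+1=10
(j₁±m₁, j₂±m₂, J±M) = (2,1,0,6,2,7)
P² = 172800
sum k=0..0:
  [0] +1/1440 = 1/1440
S = 1/1440
C² = P²·S² = 1/12 ; C = +0.288675

+0.288675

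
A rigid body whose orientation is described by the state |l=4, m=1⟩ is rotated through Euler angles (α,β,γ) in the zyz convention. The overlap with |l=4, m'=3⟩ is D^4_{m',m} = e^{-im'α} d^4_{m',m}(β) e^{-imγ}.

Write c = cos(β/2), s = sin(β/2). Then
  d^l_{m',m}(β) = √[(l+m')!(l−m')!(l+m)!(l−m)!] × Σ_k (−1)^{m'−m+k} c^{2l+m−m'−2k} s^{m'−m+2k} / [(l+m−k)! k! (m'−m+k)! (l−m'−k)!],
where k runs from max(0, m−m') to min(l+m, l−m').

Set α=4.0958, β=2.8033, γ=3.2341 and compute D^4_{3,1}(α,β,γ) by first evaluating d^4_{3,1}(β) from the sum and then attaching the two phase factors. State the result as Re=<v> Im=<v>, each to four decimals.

D^4_{3,1}(4.0958,2.8033,3.2341) = e^{-i·3·4.0958}·d^4_{3,1}(2.8033)·e^{-i·1·3.2341}. Compute d first:
Half-angle: c=0.168341, s=0.985729. N=√(5040·1·120·6)=1904.940944
k∈{0,1} keeps every argument non-negative
  k=0: (−1)^2·1904.9409/(240)·0.1683^6·0.9857^2 = +0.000176
  k=1: (−1)^3·1904.9409/(144)·0.1683^4·0.9857^4 = -0.010030
d^4_{3,1}(2.8033) = +0.000176 -0.010030 = -0.009855
Phases: e^{-i·(3)·4.0958}=+0.961339+0.275366i, e^{-i·(1)·3.2341}=-0.995724+0.092375i ⇒ D=+0.009684+0.001827i

Re=0.0097 Im=0.0018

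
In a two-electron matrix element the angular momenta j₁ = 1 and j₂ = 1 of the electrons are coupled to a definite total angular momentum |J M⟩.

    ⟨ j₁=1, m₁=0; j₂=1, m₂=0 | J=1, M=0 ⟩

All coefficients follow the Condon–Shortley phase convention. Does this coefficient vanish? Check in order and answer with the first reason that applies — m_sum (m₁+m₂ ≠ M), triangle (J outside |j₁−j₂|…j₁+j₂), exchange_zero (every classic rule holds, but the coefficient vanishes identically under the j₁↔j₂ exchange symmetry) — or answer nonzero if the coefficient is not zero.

m-sum: m₁+m₂ = 0+0 = 0, M = 0  ✓
triangle: |j₁−j₂| = 0 ≤ J = 1 ≤ j₁+j₂ = 2  ✓
exchange: j₁=j₂ and m₁=m₂, and (−1)^(j₁+j₂−J) = (−1)^1 = −1 forces ⟨j₁m₁;j₂m₂|JM⟩ = −⟨j₂m₂;j₁m₁|JM⟩ = −⟨j₁m₁;j₂m₂|JM⟩ ⇒ the coefficient vanishes identically
Racah sum check: Σ_k collapses to 0 ⇒ CG = 0

exchange_zero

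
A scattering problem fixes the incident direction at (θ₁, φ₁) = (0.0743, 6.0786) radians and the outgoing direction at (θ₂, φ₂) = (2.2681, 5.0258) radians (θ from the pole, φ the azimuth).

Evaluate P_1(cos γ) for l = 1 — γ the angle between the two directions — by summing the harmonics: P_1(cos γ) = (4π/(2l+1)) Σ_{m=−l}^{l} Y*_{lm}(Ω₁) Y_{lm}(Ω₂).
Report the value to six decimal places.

Summing Y*_{l m}(θ₁,φ₁)·Y_{l m}(θ₂,φ₂) over m ∈ [−1, 1]; prefactor 4π/(2·1+1) = 4.188790:
  [-1]  conj(Y_{1,-1})(Ω₁) = (0.025112, -0.005210) ; Y_{1,-1}(Ω₂) = (0.081654, 0.251946) ; Δ = (0.003363, 0.005901)
  [+0]  conj(Y_{1,0})(Ω₁) = (0.487254, -0.000000) ; Y_{1,0}(Ω₂) = (-0.313758, 0.000000) ; Δ = (-0.152880, 0.000000)
  [+1]  conj(Y_{1,1})(Ω₁) = (-0.025112, -0.005210) ; Y_{1,1}(Ω₂) = (-0.081654, 0.251946) ; Δ = (0.003363, -0.005901)
Accumulated sum (-0.146153, 0.000000); after 4π/(2l+1) scaling, (-0.612206, 0.000000) ⇒ P_1 = -0.612206

-0.612206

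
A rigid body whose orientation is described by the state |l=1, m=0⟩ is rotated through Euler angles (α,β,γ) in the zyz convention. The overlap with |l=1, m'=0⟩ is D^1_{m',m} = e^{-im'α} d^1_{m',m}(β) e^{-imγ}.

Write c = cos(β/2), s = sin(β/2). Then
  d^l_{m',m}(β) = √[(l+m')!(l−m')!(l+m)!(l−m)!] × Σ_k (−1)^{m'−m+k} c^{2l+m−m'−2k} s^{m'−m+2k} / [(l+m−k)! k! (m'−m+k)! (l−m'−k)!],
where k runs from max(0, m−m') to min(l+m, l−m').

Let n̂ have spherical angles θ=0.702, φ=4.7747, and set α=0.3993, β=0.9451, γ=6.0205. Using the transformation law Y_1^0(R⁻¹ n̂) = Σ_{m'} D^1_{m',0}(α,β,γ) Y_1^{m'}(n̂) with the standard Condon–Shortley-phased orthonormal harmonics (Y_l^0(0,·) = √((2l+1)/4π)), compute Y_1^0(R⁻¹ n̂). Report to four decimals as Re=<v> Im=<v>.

Need the full column D^1_{m',0} for m'=−1..1 at α=0.3993, β=0.9451, γ=6.0205.
cos(β/2)=0.890411, sin(β/2)=0.455158
d^1_{-1,0}: single k=1 term ⇒ +0.573149;  D = +0.528062+0.222825i
d^1_{0,0}: k∈[0..1] ⇒ +0.792831 -0.207169 = +0.585662;  D = +0.585662+0.000000i
d^1_{1,0}: single k=0 term ⇒ -0.573149;  D = -0.528062+0.222825i
Y_1^{m'}(θ=0.702,φ=4.7747) and Σ D·Y over m':
  (+0.5281+0.2228i)·(+0.0139+0.2227i)  (+0.5857+0.0000i)·(+0.3731+0.0000i)  (-0.5281+0.2228i)·(-0.0139+0.2227i)
Y_1^0(R⁻¹ n̂) = +0.133935+0.000000i

Re=0.1339 Im=0.0000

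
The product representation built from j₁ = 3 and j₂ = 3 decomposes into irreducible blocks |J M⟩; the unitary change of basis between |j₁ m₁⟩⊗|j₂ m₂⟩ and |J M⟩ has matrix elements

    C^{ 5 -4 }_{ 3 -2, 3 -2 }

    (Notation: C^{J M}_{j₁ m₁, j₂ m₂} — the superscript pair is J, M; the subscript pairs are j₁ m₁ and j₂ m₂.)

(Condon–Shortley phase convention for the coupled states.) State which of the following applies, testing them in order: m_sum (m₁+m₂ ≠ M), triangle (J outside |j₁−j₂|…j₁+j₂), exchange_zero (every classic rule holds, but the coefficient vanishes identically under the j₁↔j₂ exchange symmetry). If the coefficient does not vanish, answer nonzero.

m-sum: m₁+m₂ = -2+(-2) = -4, M = -4  ✓
triangle: |j₁−j₂| = 0 ≤ J = 5 ≤ j₁+j₂ = 6  ✓
exchange: j₁=j₂ and m₁=m₂, and (−1)^(j₁+j₂−J) = (−1)^1 = −1 forces ⟨j₁m₁;j₂m₂|JM⟩ = −⟨j₂m₂;j₁m₁|JM⟩ = −⟨j₁m₁;j₂m₂|JM⟩ ⇒ the coefficient vanishes identically
Racah sum check: Σ_k collapses to 0 ⇒ CG = 0

exchange_zero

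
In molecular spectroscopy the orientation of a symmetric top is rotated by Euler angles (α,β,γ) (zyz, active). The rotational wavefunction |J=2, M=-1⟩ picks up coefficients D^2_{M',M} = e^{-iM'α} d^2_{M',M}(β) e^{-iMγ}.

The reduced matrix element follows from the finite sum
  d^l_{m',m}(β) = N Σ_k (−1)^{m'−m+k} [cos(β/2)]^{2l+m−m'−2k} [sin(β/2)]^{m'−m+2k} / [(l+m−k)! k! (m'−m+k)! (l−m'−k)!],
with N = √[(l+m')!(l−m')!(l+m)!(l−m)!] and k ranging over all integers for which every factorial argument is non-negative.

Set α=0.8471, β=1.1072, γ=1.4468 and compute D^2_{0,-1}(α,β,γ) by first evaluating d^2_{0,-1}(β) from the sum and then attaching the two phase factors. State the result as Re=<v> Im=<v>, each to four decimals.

Split into d^2_{0,-1}(β=1.1072) × two z-phases.
With c≡cos(β/2)=0.850637 and s≡sin(β/2)=0.525753, N=[2·2·1·6]^{1/2}=4.898979
k∈{0,1} keeps every argument non-negative
  k=0: (−1)^1·4.8990/(2)·0.8506^3·0.5258^1 = -0.792667
  k=1: (−1)^2·4.8990/(2)·0.8506^1·0.5258^3 = +0.302806
d^2_{0,-1}(1.1072) = -0.792667 +0.302806 = -0.489860
D = (+1.000000+0.000000i)·(-0.489860)·(+0.123679+0.992322i) = -0.060585-0.486099i

Re=-0.0606 Im=-0.4861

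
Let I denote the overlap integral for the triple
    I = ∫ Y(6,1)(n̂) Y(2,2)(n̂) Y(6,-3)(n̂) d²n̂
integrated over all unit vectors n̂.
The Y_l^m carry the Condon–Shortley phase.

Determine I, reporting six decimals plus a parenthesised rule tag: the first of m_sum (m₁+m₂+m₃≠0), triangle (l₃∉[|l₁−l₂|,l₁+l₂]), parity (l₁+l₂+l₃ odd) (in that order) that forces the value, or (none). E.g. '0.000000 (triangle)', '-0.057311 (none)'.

Rules hold: Σm=0, L=14 even, 4≤6≤8.
N = 13·5·13 = 845
Δ = 2!·10!·2!/15! = 1/90090
Racah Σ t=0..2: t=0:+1/69120 t=1:−1/14400 t=2:+1/69120 = -7/172800
⇒ 3j(6 2 6; 0 0 0)² = 14/715, sgn -1
Racah Σ t=2..2: t=2:+1/120960 = 1/120960
⇒ 3j(6 2 6; 1 2 -3)² = 24/1001, sgn -1
4πI² = N·(3j₀)²·(3jₘ)² = 48/121
I = +1·√(0.396694/4π) = 0.17767364
No selection rule forces the value: the integral is nonzero (none).

0.177674 (none)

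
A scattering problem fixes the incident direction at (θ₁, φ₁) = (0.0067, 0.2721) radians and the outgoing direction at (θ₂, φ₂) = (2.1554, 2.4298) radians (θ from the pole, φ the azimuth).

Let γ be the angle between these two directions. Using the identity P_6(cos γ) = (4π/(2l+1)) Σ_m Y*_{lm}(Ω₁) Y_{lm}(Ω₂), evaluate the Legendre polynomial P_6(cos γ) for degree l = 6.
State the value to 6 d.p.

Term-by-term m-sum for l=6 (normalisation 4π/13 = 0.966644):
  m=-6: (-0.000000, 0.000000) × (-0.069447, -0.146892) = (0.000000, -0.000000)  (running Σ = (0.000000, -0.000000))
  m=-5: (0.000000, 0.000000) × (-0.340503, -0.150987) = (0.000000, -0.000000)  (running Σ = (0.000000, -0.000000))
  m=-4: (0.000000, 0.000000) × (-0.388076, 0.117678) = (-0.000000, -0.000000)  (running Σ = (-0.000000, -0.000000))
  m=-3: (0.000001, 0.000001) × (-0.039060, 0.061672) = (-0.000000, 0.000000)  (running Σ = (-0.000000, 0.000000))
  m=-2: (0.000200, 0.000121) × (-0.047214, -0.318402) = (0.000029, -0.000069)  (running Σ = (0.000029, -0.000069))
  m=-1: (0.021265, 0.005933) × (-0.154448, -0.133235) = (-0.002494, -0.003750)  (running Σ = (-0.002465, -0.003819))
  m=0: (1.016628, -0.000000) × (0.272469, 0.000000) = (0.276999, 0.000000)  (running Σ = (0.274535, -0.003819))
  m=1: (-0.021265, 0.005933) × (0.154448, -0.133235) = (-0.002494, 0.003750)  (running Σ = (0.272041, -0.000069))
  m=2: (0.000200, -0.000121) × (-0.047214, 0.318402) = (0.000029, 0.000069)  (running Σ = (0.272070, 0.000000))
  m=3: (-0.000001, 0.000001) × (0.039060, 0.061672) = (-0.000000, -0.000000)  (running Σ = (0.272070, -0.000000))
  m=4: (0.000000, -0.000000) × (-0.388076, -0.117678) = (-0.000000, 0.000000)  (running Σ = (0.272070, -0.000000))
  m=5: (-0.000000, 0.000000) × (0.340503, -0.150987) = (0.000000, 0.000000)  (running Σ = (0.272070, -0.000000))
  m=6: (-0.000000, -0.000000) × (-0.069447, 0.146892) = (0.000000, 0.000000)  (running Σ = (0.272070, 0.000000))
Total Σ_m = (0.272070, 0.000000). Multiply by 0.966644: (0.262995, 0.000000). P_6(cos γ) = 0.262995

0.262995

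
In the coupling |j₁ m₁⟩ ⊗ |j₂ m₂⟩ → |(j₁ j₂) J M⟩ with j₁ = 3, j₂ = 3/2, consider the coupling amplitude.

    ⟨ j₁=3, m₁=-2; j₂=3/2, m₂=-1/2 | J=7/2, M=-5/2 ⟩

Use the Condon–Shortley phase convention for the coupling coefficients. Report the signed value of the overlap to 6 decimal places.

-0.377964  (= −√(1/7))

√[8·1!5!2!/9! · 1!5!1!2!1!6!] = √(6400/7)
  +(−1)^0/∏(0,1,5,1,0,1)! = 1/120  (running 1/120)
  +(−1)^1/∏(1,0,4,0,1,2)! = -1/48  (running -1/80)
⟨..|..⟩ = √(6400/7)·(-1/80) = -0.377964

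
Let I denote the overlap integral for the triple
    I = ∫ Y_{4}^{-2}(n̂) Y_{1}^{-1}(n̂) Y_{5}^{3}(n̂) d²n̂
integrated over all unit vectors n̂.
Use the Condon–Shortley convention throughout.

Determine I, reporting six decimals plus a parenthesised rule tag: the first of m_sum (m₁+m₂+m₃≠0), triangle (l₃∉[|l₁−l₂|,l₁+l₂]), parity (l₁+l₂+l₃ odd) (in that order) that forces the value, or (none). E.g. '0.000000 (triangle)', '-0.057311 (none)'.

Rules hold: Σm=0, L=10 even, 3≤5≤5.
N = 9·3·11 = 297
Δ = 0!·8!·2!/11! = 1/495
Racah Σ t=0..0: t=0:+1/576 = 1/576
⇒ 3j(4 1 5; 0 0 0)² = 5/99, sgn -1
Racah Σ t=0..0: t=0:+1/2880 = 1/2880
⇒ 3j(4 1 5; -2 -1 3)² = 28/495, sgn +1
4πI² = N·(3j₀)²·(3jₘ)² = 28/33
I = -1·√(0.848485/4π) = -0.25984664
No selection rule forces the value: the integral is nonzero (none).

-0.259847 (none)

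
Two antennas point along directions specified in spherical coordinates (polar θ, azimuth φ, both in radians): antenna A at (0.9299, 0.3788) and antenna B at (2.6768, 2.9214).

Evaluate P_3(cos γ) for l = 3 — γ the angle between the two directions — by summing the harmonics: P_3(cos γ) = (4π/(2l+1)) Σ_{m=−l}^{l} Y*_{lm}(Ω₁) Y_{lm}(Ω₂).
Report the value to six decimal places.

-0.188960

Term-by-term m-sum for l=3 (normalisation 4π/7 = 1.795196):
  term(m=-3) = (0.001811, -0.007868)   from Y*(Ω₁)=(0.090431, 0.194915), Y(Ω₂)=(-0.029670, -0.023055)
  term(m=-2) = (-0.026248, -0.067113)   from Y*(Ω₁)=(0.285223, 0.269790), Y(Ω₂)=(-0.166038, -0.078246)
  term(m=-1) = (-0.073110, -0.049909)   from Y*(Ω₁)=(0.189540, 0.075441), Y(Ω₂)=(-0.423443, -0.094776)
  term(m=+0) = (0.089835, 0.000000)   from Y*(Ω₁)=(-0.270541, -0.000000), Y(Ω₂)=(-0.332059, 0.000000)
  term(m=+1) = (-0.073110, 0.049909)   from Y*(Ω₁)=(-0.189540, 0.075441), Y(Ω₂)=(0.423443, -0.094776)
  term(m=+2) = (-0.026248, 0.067113)   from Y*(Ω₁)=(0.285223, -0.269790), Y(Ω₂)=(-0.166038, 0.078246)
  term(m=+3) = (0.001811, 0.007868)   from Y*(Ω₁)=(-0.090431, 0.194915), Y(Ω₂)=(0.029670, -0.023055)
Σ over m = (-0.105259, 0.000000); ×(4π/7) → (-0.188960, 0.000000). Real part: -0.188960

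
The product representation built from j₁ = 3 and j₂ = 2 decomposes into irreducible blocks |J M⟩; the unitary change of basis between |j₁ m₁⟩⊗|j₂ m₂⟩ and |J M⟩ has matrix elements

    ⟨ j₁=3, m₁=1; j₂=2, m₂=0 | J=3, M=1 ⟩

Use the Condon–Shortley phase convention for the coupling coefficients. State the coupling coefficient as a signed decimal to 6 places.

√[7·2!4!2!/9! · 4!2!2!2!4!2!] = √(256/15)
  +(−1)^0/∏(0,2,2,2,2,0)! = 1/16  (running 1/16)
  +(−1)^1/∏(1,1,1,1,3,1)! = -1/6  (running -5/48)
  +(−1)^2/∏(2,0,0,0,4,2)! = 1/96  (running -3/32)
⟨..|..⟩ = √(256/15)·(-3/32) = -0.387298

−√(3/20) ≈ -0.387298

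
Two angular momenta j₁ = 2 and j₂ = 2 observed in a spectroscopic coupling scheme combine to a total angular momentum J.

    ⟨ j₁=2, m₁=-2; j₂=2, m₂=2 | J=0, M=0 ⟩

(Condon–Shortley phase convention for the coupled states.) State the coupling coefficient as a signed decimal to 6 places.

+√(1/5) = +0.447214

√[1·4!0!0!/5! · 0!4!4!0!0!0!] = √(576/5)
  +(−1)^4/∏(4,0,0,0,0,0)! = 1/24  (running 1/24)
⟨..|..⟩ = √(576/5)·(1/24) = +0.447214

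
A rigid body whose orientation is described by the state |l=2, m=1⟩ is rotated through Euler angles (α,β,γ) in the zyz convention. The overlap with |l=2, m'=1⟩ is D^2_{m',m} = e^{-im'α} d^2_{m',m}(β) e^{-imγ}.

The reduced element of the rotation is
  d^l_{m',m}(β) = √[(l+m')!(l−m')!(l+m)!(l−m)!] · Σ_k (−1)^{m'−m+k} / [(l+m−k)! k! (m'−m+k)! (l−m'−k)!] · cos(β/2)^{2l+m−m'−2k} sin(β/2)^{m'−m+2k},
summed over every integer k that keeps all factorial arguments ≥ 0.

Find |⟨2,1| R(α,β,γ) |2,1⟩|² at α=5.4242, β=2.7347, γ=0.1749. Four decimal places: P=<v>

D^2_{1,1}(5.4242,2.7347,0.1749) = e^{-i·1·5.4242}·d^2_{1,1}(2.7347)·e^{-i·1·0.1749}. Compute d first:
Half-angle: c=0.202046, s=0.979376. N=√(6·1·6·1)=6.000000
k∈{0,1} keeps every argument non-negative
  k=0: (−1)^0·6.0000/(6)·0.2020^4·0.9794^0 = +0.001666
  k=1: (−1)^1·6.0000/(2)·0.2020^2·0.9794^2 = -0.117468
d^2_{1,1}(2.7347) = +0.001666 -0.117468 = -0.115802
|D^2_{1,1}|² = |d^2_{1,1}(β)|² = (-0.115802)² = 0.013410 (the z-rotation phases have unit modulus)

P=0.0134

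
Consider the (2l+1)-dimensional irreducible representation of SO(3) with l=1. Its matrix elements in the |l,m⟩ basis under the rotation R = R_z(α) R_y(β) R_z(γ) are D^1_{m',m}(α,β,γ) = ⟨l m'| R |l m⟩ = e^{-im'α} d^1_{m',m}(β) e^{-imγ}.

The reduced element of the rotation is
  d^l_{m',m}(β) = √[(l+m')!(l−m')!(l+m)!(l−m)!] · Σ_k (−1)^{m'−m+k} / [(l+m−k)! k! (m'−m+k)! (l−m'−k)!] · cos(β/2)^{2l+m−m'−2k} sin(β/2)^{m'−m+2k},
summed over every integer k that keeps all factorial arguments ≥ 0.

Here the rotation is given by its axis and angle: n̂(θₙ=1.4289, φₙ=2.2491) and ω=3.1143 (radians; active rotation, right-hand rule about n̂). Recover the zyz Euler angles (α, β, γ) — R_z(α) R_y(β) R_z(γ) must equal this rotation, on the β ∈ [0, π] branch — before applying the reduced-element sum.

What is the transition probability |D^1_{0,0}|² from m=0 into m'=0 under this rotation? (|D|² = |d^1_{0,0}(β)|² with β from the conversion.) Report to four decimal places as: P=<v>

P=0.9209

Axis–angle → zyz. n̂ = (sinθₙcosφₙ, sinθₙsinφₙ, cosθₙ) = (-0.621167, +0.770813, +0.141421), ω = 3.1143.
R = I cosω + sinω [n̂]ₓ + (1−cosω) n̂n̂ᵀ gives
  R = [-0.228075, -0.961287, -0.154624; -0.953569, +0.188455, +0.234928; -0.196694, +0.201026, -0.959635]
β = atan2(√(R₁₃²+R₂₃²), R₃₃) = 2.856499; α = atan2(R₂₃, R₁₃) mod 2π = 2.152897; γ = atan2(R₃₂, −R₃₁) mod 2π = 0.796290
First d^1_{0,0}(β=2.8565), then the phase factors e^{-i(0)α} and e^{-i(0)γ}:
Half-angle: c=0.142064, s=0.989857. N=√(1·1·1·1)=1.000000
k∈{0,1} keeps every argument non-negative
  k=0: (−1)^0·1.0000/(1)·0.1421^2·0.9899^0 = +0.020182
  k=1: (−1)^1·1.0000/(1)·0.1421^0·0.9899^2 = -0.979818
d^1_{0,0}(2.8565) = +0.020182 -0.979818 = -0.959635
|D^1_{0,0}|² = |d^1_{0,0}(β)|² = (-0.959635)² = 0.920900 (the z-rotation phases have unit modulus)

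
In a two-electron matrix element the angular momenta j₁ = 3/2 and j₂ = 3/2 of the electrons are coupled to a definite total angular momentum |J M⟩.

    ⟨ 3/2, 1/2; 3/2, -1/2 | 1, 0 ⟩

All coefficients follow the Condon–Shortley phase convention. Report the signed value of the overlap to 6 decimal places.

−√(1/20) ≈ -0.223607

√[3·2!1!1!/5! · 2!1!1!2!1!1!] = √(1/5)
  +(−1)^0/∏(0,2,1,1,0,0)! = 1/2  (running 1/2)
  +(−1)^1/∏(1,1,0,0,1,1)! = -1  (running -1/2)
⟨..|..⟩ = √(1/5)·(-1/2) = -0.223607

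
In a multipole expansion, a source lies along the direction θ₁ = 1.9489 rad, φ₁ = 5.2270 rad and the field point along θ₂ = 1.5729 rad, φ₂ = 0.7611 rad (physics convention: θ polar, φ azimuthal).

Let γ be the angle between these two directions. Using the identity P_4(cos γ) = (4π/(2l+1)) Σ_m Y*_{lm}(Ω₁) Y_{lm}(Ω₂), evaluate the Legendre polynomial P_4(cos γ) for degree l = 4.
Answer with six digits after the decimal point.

0.194895

Addition theorem: P_4(cos γ) = (4π/9) Σ_m Y*_{lm}(Ω₁) Y_{lm}(Ω₂), m = −4…4:
  term(m=-4) = +0.080654-0.121814i   from Y*(Ω₁)=-0.154685+0.291655i, Y(Ω₂)=-0.440440-0.042943i
  term(m=-3) = +0.000658+0.000722i   from Y*(Ω₁)=+0.370772-0.010000i, Y(Ω₂)=+0.001721+0.001993i
  term(m=-2) = -0.003921+0.002106i   from Y*(Ω₁)=+0.006859+0.011402i, Y(Ω₂)=-0.016250+0.334117i
  term(m=-1) = -0.000242-0.000962i   from Y*(Ω₁)=+0.163454-0.289081i, Y(Ω₂)=+0.002162-0.002059i
  term(m=+0) = -0.014715-0.000000i   from Y*(Ω₁)=-0.046369-0.000000i, Y(Ω₂)=+0.317343+0.000000i
  term(m=+1) = -0.000242+0.000962i   from Y*(Ω₁)=-0.163454-0.289081i, Y(Ω₂)=-0.002162-0.002059i
  term(m=+2) = -0.003921-0.002106i   from Y*(Ω₁)=+0.006859-0.011402i, Y(Ω₂)=-0.016250-0.334117i
  term(m=+3) = +0.000658-0.000722i   from Y*(Ω₁)=-0.370772-0.010000i, Y(Ω₂)=-0.001721+0.001993i
  term(m=+4) = +0.080654+0.121814i   from Y*(Ω₁)=-0.154685-0.291655i, Y(Ω₂)=-0.440440+0.042943i
Σ over m = +0.139583+0.000000i; ×(4π/9) → +0.194895+0.000000i. Real part: 0.194895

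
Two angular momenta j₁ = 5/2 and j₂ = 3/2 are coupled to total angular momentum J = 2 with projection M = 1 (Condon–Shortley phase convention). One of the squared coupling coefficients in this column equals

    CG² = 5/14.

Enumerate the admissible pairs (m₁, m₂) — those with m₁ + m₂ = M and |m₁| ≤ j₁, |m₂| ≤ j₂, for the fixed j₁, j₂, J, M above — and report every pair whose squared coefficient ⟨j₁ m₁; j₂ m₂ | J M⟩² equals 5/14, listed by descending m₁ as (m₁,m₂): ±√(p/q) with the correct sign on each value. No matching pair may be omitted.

Admissible pairs with m₁+m₂ = M = 1: (-1/2,3/2), (1/2,1/2), (3/2,-1/2), (5/2,-3/2)
  (m₁,m₂)=(5/2,-3/2): CG² = 5/14, CG = +√(5/14)   ← matches the target
  (m₁,m₂)=(3/2,-1/2): CG² = 1/42, CG = +√(1/42)
  (m₁,m₂)=(1/2,1/2): CG² = 25/84, CG = −√(25/84)
  (m₁,m₂)=(-1/2,3/2): CG² = 9/28, CG = +√(9/28)
Pairs with CG² = 5/14: (5/2,-3/2): +√(5/14)

(5/2,-3/2): +√(5/14)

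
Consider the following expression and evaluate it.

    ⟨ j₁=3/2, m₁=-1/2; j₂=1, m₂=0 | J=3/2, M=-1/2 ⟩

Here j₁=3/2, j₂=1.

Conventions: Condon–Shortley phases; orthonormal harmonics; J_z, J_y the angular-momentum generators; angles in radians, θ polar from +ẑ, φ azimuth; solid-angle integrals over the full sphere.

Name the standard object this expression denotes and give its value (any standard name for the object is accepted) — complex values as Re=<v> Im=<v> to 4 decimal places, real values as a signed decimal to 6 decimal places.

This is a Clebsch–Gordan (vector-coupling) coefficient.
j₁+j₂−J=1  J+j₁−j₂=2  J−j₁+j₂=1  j₁+j₂+J+1=5
(j₁±m₁, j₂±m₂, J±M) = (1,2,1,1,1,2)
P² = 4/15
sum k=0..1:
  [0] +1/2 = 1/2
  [1] −1/1 = -1
S = -1/2
C² = P²·S² = 1/15 ; C = -0.258199

Clebsch–Gordan coefficient, −√(1/15) ≈ -0.258199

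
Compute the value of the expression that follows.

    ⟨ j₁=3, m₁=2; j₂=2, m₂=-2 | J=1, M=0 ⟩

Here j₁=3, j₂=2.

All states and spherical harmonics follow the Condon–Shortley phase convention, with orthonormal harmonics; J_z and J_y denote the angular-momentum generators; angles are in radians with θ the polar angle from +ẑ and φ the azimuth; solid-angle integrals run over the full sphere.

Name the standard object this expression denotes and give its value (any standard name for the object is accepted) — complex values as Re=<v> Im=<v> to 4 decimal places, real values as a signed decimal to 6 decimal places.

Clebsch–Gordan coefficient, +√(1/7) ≈ +0.377964

This is a Clebsch–Gordan (vector-coupling) coefficient.
j₁+j₂−J=4  J+j₁−j₂=2  J−j₁+j₂=0  j₁+j₂+J+1=7
(j₁±m₁, j₂±m₂, J±M) = (5,1,0,4,1,1)
P² = 576/7
sum k=0..0:
  [0] +1/24 = 1/24
S = 1/24
C² = P²·S² = 1/7 ; C = +0.377964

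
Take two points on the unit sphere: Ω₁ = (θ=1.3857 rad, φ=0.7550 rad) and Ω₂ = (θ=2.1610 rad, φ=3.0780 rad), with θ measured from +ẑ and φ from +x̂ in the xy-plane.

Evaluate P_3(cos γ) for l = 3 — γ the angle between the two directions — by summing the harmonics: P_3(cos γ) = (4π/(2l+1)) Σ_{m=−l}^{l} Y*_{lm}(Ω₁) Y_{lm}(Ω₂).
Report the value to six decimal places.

Addition theorem: P_3(cos γ) = (4π/7) Σ_m Y*_{lm}(Ω₁) Y_{lm}(Ω₂), m = −3…3:
  m=-3: Y*=(-0.253483, 0.304510)  Y=(-0.234936, -0.045372)  product (0.073369, -0.060039)
  m=-2: Y*=(0.011041, 0.181381)  Y=(-0.389433, -0.049799)  product (0.004733, -0.071186)
  m=-1: Y*=(-0.192163, -0.180822)  Y=(-0.147013, -0.009362)  product (0.026558, 0.028382)
  m=+0: Y*=(-0.194408, -0.000000)  Y=(0.301426, 0.000000)  product (-0.058600, -0.000000)
  m=+1: Y*=(0.192163, -0.180822)  Y=(0.147013, -0.009362)  product (0.026558, -0.028382)
  m=+2: Y*=(0.011041, -0.181381)  Y=(-0.389433, 0.049799)  product (0.004733, 0.071186)
  m=+3: Y*=(0.253483, 0.304510)  Y=(0.234936, -0.045372)  product (0.073369, 0.060039)
Total Σ_m = (0.150719, -0.000000). Multiply by 1.795196: (0.270569, -0.000000). P_3(cos γ) = 0.270569

0.270569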